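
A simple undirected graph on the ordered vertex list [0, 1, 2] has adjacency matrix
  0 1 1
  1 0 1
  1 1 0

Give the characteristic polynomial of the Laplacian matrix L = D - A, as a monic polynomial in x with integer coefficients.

x^3 - 6x^2 + 9x

Each diagonal entry of L is the vertex degree and each off-diagonal entry is -1 where an edge is present, 0 otherwise; in the order [0, 1, 2] the diagonal is [2, 2, 2]. L has integer entries, so p(x) = det(xI - L) has integer coefficients. Expanding the determinant yields x^3 - 6x^2 + 9x. The coefficient of x^2 equals -trace(L) = -6, matching the sum of degrees. The largest eigenvalue, 3, is at most the vertex count 3.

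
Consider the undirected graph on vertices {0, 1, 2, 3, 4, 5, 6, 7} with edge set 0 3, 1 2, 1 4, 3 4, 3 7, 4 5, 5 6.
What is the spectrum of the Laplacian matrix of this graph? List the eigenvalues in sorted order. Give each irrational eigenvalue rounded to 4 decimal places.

Reading degrees in the order [0, 1, 2, 3, 4, 5, 6, 7] gives [1, 2, 1, 3, 3, 2, 1, 1]; set D = diag(1, 2, 1, 3, 3, 2, 1, 1) and form L = D - A. Since every row of L sums to 0, the all-ones vector is in the kernel and 0 is an eigenvalue. The single zero eigenvalue shows the graph is connected. By the matrix-tree theorem the graph has (1/8) * product of the nonzero eigenvalues = 1 spanning tree.

[0, 0.3065, 0.3820, 1, 1.6703, 2.6180, 3.3297, 4.6935]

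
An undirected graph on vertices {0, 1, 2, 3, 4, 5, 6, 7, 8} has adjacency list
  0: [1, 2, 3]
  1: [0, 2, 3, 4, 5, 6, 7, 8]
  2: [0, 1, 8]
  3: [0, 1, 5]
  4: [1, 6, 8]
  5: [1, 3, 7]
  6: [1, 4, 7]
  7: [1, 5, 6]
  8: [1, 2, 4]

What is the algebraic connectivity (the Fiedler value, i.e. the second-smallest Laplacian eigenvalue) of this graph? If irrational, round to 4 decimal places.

Each diagonal entry of L is the vertex degree and each off-diagonal entry is -1 where an edge is present, 0 otherwise; in the order [0, 1, 2, 3, 4, 5, 6, 7, 8] the diagonal is [3, 8, 3, 3, 3, 3, 3, 3, 3]. The sorted Laplacian eigenvalues are [0, 1.5858, 1.5858, 3, 3, 4.4142, 4.4142, 5, 9]; the algebraic connectivity is the second entry, 1.5858. The eigenvalues sum to 32, which equals trace(L) = 2|E|. The largest eigenvalue, 9, is at most the vertex count 9.

1.5858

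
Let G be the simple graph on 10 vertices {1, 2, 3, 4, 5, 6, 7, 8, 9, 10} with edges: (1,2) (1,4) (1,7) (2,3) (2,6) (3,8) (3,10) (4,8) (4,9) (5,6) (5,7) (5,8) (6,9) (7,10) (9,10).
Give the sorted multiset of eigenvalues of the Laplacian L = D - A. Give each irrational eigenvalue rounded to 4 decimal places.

[0, 2, 2, 2, 2, 2, 5, 5, 5, 5]

Reading degrees in the order [1, 2, 3, 4, 5, 6, 7, 8, 9, 10] gives [3, 3, 3, 3, 3, 3, 3, 3, 3, 3]; set D = diag(3, 3, 3, 3, 3, 3, 3, 3, 3, 3) and form L = D - A. Diagonalising L (or applying a numerical eigensolver to the 10x10 matrix) gives the spectrum above. The single zero eigenvalue shows the graph is connected. The eigenvalues sum to 30, which equals trace(L) = 2|E|.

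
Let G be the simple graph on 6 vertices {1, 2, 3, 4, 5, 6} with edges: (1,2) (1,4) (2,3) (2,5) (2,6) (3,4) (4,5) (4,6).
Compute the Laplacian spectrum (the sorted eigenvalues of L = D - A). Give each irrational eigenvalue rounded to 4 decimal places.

[0, 2, 2, 2, 4, 6]

With the vertex order [1, 2, 3, 4, 5, 6], the degrees are [2, 4, 2, 4, 2, 2], giving D = diag(2, 4, 2, 4, 2, 2) and L = D - A. L is symmetric positive semidefinite, so every eigenvalue is real and nonnegative.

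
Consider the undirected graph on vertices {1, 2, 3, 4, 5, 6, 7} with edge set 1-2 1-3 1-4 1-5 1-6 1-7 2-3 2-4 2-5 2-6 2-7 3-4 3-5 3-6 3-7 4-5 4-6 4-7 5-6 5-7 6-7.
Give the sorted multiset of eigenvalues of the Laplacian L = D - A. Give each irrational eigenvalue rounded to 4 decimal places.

[0, 7, 7, 7, 7, 7, 7]

Each diagonal entry of L is the vertex degree and each off-diagonal entry is -1 where an edge is present, 0 otherwise; in the order [1, 2, 3, 4, 5, 6, 7] the diagonal is [6, 6, 6, 6, 6, 6, 6]. The multiplicity of 0 as a Laplacian eigenvalue equals the number of connected components. The single zero eigenvalue shows the graph is connected. The largest eigenvalue, 7, is at most the vertex count 7. By the matrix-tree theorem the graph has (1/7) * product of the nonzero eigenvalues = 16807 spanning trees.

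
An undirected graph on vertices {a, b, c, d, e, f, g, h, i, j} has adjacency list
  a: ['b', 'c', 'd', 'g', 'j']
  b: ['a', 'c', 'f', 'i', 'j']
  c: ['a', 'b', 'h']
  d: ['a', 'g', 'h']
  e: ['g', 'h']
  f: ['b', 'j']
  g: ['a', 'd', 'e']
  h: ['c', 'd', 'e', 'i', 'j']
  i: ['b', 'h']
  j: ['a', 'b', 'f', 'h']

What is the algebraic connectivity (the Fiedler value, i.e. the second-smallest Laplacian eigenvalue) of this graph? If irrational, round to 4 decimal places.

Each diagonal entry of L is the vertex degree and each off-diagonal entry is -1 where an edge is present, 0 otherwise; in the order [a, b, c, d, e, f, g, h, i, j] the diagonal is [5, 5, 3, 3, 2, 2, 3, 5, 2, 4]. The smallest Laplacian eigenvalue is always 0. The next one, lambda_2 = 1.0619, measures how hard the graph is to disconnect: larger values mean better connectivity. By the matrix-tree theorem the graph has (1/10) * product of the nonzero eigenvalues = 3633 spanning trees. The eigenvalues sum to 34, which equals trace(L) = 2|E|.

1.0619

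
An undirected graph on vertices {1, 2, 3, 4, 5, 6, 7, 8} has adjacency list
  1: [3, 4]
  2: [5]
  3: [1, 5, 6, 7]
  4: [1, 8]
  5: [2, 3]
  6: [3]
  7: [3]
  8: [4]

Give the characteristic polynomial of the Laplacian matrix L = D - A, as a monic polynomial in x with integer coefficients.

Each diagonal entry of L is the vertex degree and each off-diagonal entry is -1 where an edge is present, 0 otherwise; in the order [1, 2, 3, 4, 5, 6, 7, 8] the diagonal is [2, 1, 4, 2, 2, 1, 1, 1]. L has integer entries, so p(x) = det(xI - L) has integer coefficients. Expanding the determinant yields x^8 - 14x^7 + 75x^6 - 198x^5 + 275x^4 - 198x^3 + 67x^2 - 8x. The coefficient of x^7 equals -trace(L) = -14, matching the sum of degrees. The eigenvalues sum to 14, which equals trace(L) = 2|E|.

x^8 - 14x^7 + 75x^6 - 198x^5 + 275x^4 - 198x^3 + 67x^2 - 8x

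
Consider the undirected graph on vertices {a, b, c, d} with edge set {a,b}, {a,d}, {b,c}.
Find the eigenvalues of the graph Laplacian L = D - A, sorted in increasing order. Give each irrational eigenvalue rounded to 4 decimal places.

With the vertex order [a, b, c, d], the degrees are [2, 2, 1, 1], giving D = diag(2, 2, 1, 1) and L = D - A. The multiplicity of 0 as a Laplacian eigenvalue equals the number of connected components. The single zero eigenvalue shows the graph is connected.

[0, 0.5858, 2, 3.4142]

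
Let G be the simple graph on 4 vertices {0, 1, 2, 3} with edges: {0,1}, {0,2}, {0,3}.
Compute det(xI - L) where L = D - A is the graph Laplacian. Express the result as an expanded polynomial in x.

Reading degrees in the order [0, 1, 2, 3] gives [3, 1, 1, 1]; set D = diag(3, 1, 1, 1) and form L = D - A. L has integer entries, so p(x) = det(xI - L) has integer coefficients. Expanding the determinant yields x^4 - 6x^3 + 9x^2 - 4x. The coefficient of x^3 equals -trace(L) = -6, matching the sum of degrees.

x^4 - 6x^3 + 9x^2 - 4x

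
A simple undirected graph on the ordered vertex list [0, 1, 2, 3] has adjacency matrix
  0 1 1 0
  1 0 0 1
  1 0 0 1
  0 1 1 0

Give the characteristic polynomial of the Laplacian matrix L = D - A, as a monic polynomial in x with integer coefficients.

With the vertex order [0, 1, 2, 3], the degrees are [2, 2, 2, 2], giving D = diag(2, 2, 2, 2) and L = D - A. L has integer entries, so p(x) = det(xI - L) has integer coefficients. Expanding the determinant yields x^4 - 8x^3 + 20x^2 - 16x. The coefficient of x^3 equals -trace(L) = -8, matching the sum of degrees. The eigenvalues sum to 8, which equals trace(L) = 2|E|.

x^4 - 8x^3 + 20x^2 - 16x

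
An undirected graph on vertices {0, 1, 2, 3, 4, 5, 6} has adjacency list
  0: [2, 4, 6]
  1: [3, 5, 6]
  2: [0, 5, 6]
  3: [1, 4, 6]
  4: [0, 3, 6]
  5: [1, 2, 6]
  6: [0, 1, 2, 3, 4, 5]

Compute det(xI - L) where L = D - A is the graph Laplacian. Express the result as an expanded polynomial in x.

Reading degrees in the order [0, 1, 2, 3, 4, 5, 6] gives [3, 3, 3, 3, 3, 3, 6]; set D = diag(3, 3, 3, 3, 3, 3, 6) and form L = D - A. Computing det(xI - L) by cofactor expansion (or equivalently via sum-over-permutations) gives x^7 - 24x^6 + 231x^5 - 1140x^4 + 3036x^3 - 4128x^2 + 2240x. Since p(0) = det(-L) = 0, x divides p(x). By the matrix-tree theorem the graph has (1/7) * product of the nonzero eigenvalues = 320 spanning trees.

x^7 - 24x^6 + 231x^5 - 1140x^4 + 3036x^3 - 4128x^2 + 2240x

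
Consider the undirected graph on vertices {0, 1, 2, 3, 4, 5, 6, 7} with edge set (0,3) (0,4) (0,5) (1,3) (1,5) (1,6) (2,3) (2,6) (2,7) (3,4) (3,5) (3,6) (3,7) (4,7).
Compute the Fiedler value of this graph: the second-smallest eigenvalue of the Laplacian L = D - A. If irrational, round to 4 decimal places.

With the vertex order [0, 1, 2, 3, 4, 5, 6, 7], the degrees are [3, 3, 3, 7, 3, 3, 3, 3], giving D = diag(3, 3, 3, 7, 3, 3, 3, 3) and L = D - A. The smallest Laplacian eigenvalue is always 0. The next one, lambda_2 = 1.7530, measures how hard the graph is to disconnect: larger values mean better connectivity. By the matrix-tree theorem the graph has (1/8) * product of the nonzero eigenvalues = 841 spanning trees.

1.7530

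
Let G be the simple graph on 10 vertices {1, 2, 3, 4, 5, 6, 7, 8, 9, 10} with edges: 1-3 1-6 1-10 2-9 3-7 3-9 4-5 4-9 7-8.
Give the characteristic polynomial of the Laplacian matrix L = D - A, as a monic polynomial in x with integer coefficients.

Each diagonal entry of L is the vertex degree and each off-diagonal entry is -1 where an edge is present, 0 otherwise; in the order [1, 2, 3, 4, 5, 6, 7, 8, 9, 10] the diagonal is [3, 1, 3, 2, 1, 1, 2, 1, 3, 1]. Computing det(xI - L) by cofactor expansion (or equivalently via sum-over-permutations) gives x^10 - 18x^9 + 133x^8 - 524x^7 + 1198x^6 - 1624x^5 + 1284x^4 - 562x^3 + 122x^2 - 10x. The constant term is 0 because L is singular (the all-ones vector lies in its kernel). By the matrix-tree theorem the graph has (1/10) * product of the nonzero eigenvalues = 1 spanning tree.

x^10 - 18x^9 + 133x^8 - 524x^7 + 1198x^6 - 1624x^5 + 1284x^4 - 562x^3 + 122x^2 - 10x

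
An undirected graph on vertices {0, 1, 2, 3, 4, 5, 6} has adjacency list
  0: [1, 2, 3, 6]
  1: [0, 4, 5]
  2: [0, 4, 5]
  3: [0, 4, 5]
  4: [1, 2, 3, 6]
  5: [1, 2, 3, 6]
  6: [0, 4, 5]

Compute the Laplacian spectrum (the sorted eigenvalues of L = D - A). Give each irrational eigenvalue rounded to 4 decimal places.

With the vertex order [0, 1, 2, 3, 4, 5, 6], the degrees are [4, 3, 3, 3, 4, 4, 3], giving D = diag(4, 3, 3, 3, 4, 4, 3) and L = D - A. Diagonalising L (or applying a numerical eigensolver to the 7x7 matrix) gives the spectrum above. The single zero eigenvalue shows the graph is connected.

[0, 3, 3, 3, 4, 4, 7]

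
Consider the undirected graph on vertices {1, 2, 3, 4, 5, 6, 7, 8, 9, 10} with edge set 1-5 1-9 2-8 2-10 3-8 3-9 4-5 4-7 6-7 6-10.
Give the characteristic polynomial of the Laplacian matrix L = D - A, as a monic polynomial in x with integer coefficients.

With the vertex order [1, 2, 3, 4, 5, 6, 7, 8, 9, 10], the degrees are [2, 2, 2, 2, 2, 2, 2, 2, 2, 2], giving D = diag(2, 2, 2, 2, 2, 2, 2, 2, 2, 2) and L = D - A. L has integer entries, so p(x) = det(xI - L) has integer coefficients. Expanding the determinant yields x^10 - 20x^9 + 170x^8 - 800x^7 + 2275x^6 - 4004x^5 + 4290x^4 - 2640x^3 + 825x^2 - 100x. The constant term is 0 because L is singular (the all-ones vector lies in its kernel). There is one zero in the spectrum, matching the 1 component.

x^10 - 20x^9 + 170x^8 - 800x^7 + 2275x^6 - 4004x^5 + 4290x^4 - 2640x^3 + 825x^2 - 100x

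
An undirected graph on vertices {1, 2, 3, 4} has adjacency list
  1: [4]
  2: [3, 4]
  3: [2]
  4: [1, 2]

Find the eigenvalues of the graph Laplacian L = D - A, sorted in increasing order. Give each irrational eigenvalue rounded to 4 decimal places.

With the vertex order [1, 2, 3, 4], the degrees are [1, 2, 1, 2], giving D = diag(1, 2, 1, 2) and L = D - A. Since every row of L sums to 0, the all-ones vector is in the kernel and 0 is an eigenvalue. There is one zero in the spectrum, matching the 1 component. The eigenvalues sum to 6, which equals trace(L) = 2|E|.

[0, 0.5858, 2, 3.4142]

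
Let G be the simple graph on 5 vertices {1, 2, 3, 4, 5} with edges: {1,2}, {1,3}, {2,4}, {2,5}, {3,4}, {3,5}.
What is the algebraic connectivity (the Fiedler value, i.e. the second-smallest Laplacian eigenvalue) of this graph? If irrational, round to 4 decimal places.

2

Each diagonal entry of L is the vertex degree and each off-diagonal entry is -1 where an edge is present, 0 otherwise; in the order [1, 2, 3, 4, 5] the diagonal is [2, 3, 3, 2, 2]. Computing the eigenvalues of L and sorting gives [0, 2, 2, 3, 5]. The Fiedler value lambda_2 = 2 is strictly positive, so the graph is connected. There is one zero in the spectrum, matching the 1 component.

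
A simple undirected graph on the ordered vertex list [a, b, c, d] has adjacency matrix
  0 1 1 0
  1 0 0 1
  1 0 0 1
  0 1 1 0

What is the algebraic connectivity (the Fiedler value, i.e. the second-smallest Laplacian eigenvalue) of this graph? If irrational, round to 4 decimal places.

Reading degrees in the order [a, b, c, d] gives [2, 2, 2, 2]; set D = diag(2, 2, 2, 2) and form L = D - A. The sorted Laplacian eigenvalues are [0, 2, 2, 4]; the algebraic connectivity is the second entry, 2. By the matrix-tree theorem the graph has (1/4) * product of the nonzero eigenvalues = 4 spanning trees.

2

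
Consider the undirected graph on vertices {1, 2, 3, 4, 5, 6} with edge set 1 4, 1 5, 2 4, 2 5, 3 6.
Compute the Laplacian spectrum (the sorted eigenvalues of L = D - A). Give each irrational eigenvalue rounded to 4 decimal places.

[0, 0, 2, 2, 2, 4]

With the vertex order [1, 2, 3, 4, 5, 6], the degrees are [2, 2, 1, 2, 2, 1], giving D = diag(2, 2, 1, 2, 2, 1) and L = D - A. Since every row of L sums to 0, the all-ones vector is in the kernel and 0 is an eigenvalue. The 2 zero eigenvalues correspond to the 2 connected components. There are 2 zeros in the spectrum, matching the 2 components. The eigenvalues sum to 10, which equals trace(L) = 2|E|.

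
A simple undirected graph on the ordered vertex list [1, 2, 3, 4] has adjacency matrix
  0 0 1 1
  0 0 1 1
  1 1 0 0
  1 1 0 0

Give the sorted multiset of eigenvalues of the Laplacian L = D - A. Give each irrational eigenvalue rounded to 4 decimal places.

Reading degrees in the order [1, 2, 3, 4] gives [2, 2, 2, 2]; set D = diag(2, 2, 2, 2) and form L = D - A. The multiplicity of 0 as a Laplacian eigenvalue equals the number of connected components.

[0, 2, 2, 4]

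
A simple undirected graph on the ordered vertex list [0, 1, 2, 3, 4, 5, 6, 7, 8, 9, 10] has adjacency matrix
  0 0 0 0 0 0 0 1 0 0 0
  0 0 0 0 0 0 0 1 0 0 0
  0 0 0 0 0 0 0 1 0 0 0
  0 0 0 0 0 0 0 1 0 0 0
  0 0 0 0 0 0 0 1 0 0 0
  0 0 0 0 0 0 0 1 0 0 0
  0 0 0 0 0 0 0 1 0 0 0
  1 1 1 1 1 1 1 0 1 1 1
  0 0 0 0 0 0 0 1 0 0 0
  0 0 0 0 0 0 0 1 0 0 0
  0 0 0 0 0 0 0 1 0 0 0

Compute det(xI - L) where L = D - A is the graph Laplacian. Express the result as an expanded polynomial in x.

x^11 - 20x^10 + 135x^9 - 480x^8 + 1050x^7 - 1512x^6 + 1470x^5 - 960x^4 + 405x^3 - 100x^2 + 11x

With the vertex order [0, 1, 2, 3, 4, 5, 6, 7, 8, 9, 10], the degrees are [1, 1, 1, 1, 1, 1, 1, 10, 1, 1, 1], giving D = diag(1, 1, 1, 1, 1, 1, 1, 10, 1, 1, 1) and L = D - A. Computing det(xI - L) by cofactor expansion (or equivalently via sum-over-permutations) gives x^11 - 20x^10 + 135x^9 - 480x^8 + 1050x^7 - 1512x^6 + 1470x^5 - 960x^4 + 405x^3 - 100x^2 + 11x. The coefficient of x^10 equals -trace(L) = -20, matching the sum of degrees. By the matrix-tree theorem the graph has (1/11) * product of the nonzero eigenvalues = 1 spanning tree.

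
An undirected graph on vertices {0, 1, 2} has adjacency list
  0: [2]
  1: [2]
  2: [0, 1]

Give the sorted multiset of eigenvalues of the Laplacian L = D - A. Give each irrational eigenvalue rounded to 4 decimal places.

With the vertex order [0, 1, 2], the degrees are [1, 1, 2], giving D = diag(1, 1, 2) and L = D - A. The multiplicity of 0 as a Laplacian eigenvalue equals the number of connected components. The largest eigenvalue, 3, is at most the vertex count 3.

[0, 1, 3]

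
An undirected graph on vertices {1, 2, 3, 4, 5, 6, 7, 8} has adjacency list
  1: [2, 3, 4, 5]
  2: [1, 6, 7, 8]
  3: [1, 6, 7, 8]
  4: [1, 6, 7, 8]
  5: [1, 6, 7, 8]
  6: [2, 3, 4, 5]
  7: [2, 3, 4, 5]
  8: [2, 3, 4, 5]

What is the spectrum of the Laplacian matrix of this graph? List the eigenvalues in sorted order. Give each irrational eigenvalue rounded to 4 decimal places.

[0, 4, 4, 4, 4, 4, 4, 8]

Each diagonal entry of L is the vertex degree and each off-diagonal entry is -1 where an edge is present, 0 otherwise; in the order [1, 2, 3, 4, 5, 6, 7, 8] the diagonal is [4, 4, 4, 4, 4, 4, 4, 4]. Since every row of L sums to 0, the all-ones vector is in the kernel and 0 is an eigenvalue. The eigenvalues sum to 32, which equals trace(L) = 2|E|.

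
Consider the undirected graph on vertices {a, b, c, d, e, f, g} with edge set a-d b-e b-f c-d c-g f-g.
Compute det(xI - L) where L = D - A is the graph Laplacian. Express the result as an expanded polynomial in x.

Each diagonal entry of L is the vertex degree and each off-diagonal entry is -1 where an edge is present, 0 otherwise; in the order [a, b, c, d, e, f, g] the diagonal is [1, 2, 2, 2, 1, 2, 2]. Computing det(xI - L) by cofactor expansion (or equivalently via sum-over-permutations) gives x^7 - 12x^6 + 55x^5 - 120x^4 + 126x^3 - 56x^2 + 7x. The coefficient of x^6 equals -trace(L) = -12, matching the sum of degrees. There is one zero in the spectrum, matching the 1 component.

x^7 - 12x^6 + 55x^5 - 120x^4 + 126x^3 - 56x^2 + 7x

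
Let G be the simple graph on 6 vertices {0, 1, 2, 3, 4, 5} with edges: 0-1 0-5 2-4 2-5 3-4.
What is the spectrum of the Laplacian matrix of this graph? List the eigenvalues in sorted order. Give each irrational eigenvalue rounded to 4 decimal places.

Each diagonal entry of L is the vertex degree and each off-diagonal entry is -1 where an edge is present, 0 otherwise; in the order [0, 1, 2, 3, 4, 5] the diagonal is [2, 1, 2, 1, 2, 2]. L is symmetric positive semidefinite, so every eigenvalue is real and nonnegative. The single zero eigenvalue shows the graph is connected. The eigenvalues sum to 10, which equals trace(L) = 2|E|. The largest eigenvalue, 3.7321, is at most the vertex count 6.

[0, 0.2679, 1, 2, 3, 3.7321]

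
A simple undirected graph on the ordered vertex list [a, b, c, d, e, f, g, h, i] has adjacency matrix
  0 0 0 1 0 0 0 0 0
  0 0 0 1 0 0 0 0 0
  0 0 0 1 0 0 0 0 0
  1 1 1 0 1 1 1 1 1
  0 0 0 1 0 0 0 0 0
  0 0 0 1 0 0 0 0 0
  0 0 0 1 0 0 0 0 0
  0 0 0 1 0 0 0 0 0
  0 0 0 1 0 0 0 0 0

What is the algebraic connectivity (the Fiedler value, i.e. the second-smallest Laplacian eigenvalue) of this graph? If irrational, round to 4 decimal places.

Reading degrees in the order [a, b, c, d, e, f, g, h, i] gives [1, 1, 1, 8, 1, 1, 1, 1, 1]; set D = diag(1, 1, 1, 8, 1, 1, 1, 1, 1) and form L = D - A. The smallest Laplacian eigenvalue is always 0. The next one, lambda_2 = 1, measures how hard the graph is to disconnect: larger values mean better connectivity. There is one zero in the spectrum, matching the 1 component.

1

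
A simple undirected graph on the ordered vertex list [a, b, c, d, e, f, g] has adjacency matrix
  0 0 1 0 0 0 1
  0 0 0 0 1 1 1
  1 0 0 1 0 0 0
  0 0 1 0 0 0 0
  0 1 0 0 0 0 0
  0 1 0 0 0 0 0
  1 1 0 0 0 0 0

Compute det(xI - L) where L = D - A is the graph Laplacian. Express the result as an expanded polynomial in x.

x^7 - 12x^6 + 54x^5 - 114x^4 + 116x^3 - 52x^2 + 7x

Reading degrees in the order [a, b, c, d, e, f, g] gives [2, 3, 2, 1, 1, 1, 2]; set D = diag(2, 3, 2, 1, 1, 1, 2) and form L = D - A. Computing det(xI - L) by cofactor expansion (or equivalently via sum-over-permutations) gives x^7 - 12x^6 + 54x^5 - 114x^4 + 116x^3 - 52x^2 + 7x. The coefficient of x^6 equals -trace(L) = -12, matching the sum of degrees.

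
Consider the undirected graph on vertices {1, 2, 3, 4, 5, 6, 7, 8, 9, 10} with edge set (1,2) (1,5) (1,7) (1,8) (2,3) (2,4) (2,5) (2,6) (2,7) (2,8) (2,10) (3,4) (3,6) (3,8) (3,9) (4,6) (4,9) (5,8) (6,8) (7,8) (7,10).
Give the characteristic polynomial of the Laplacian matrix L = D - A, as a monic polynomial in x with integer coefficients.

Reading degrees in the order [1, 2, 3, 4, 5, 6, 7, 8, 9, 10] gives [4, 8, 5, 4, 3, 4, 4, 6, 2, 2]; set D = diag(4, 8, 5, 4, 3, 4, 4, 6, 2, 2) and form L = D - A. Computing det(xI - L) by cofactor expansion (or equivalently via sum-over-permutations) gives x^10 - 42x^9 + 758x^8 - 7698x^7 + 48337x^6 - 193858x^5 + 494106x^4 - 766874x^3 + 652349x^2 - 229390x. The coefficient of x^9 equals -trace(L) = -42, matching the sum of degrees.

x^10 - 42x^9 + 758x^8 - 7698x^7 + 48337x^6 - 193858x^5 + 494106x^4 - 766874x^3 + 652349x^2 - 229390x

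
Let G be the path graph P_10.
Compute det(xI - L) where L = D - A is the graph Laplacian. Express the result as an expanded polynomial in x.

x^10 - 18x^9 + 136x^8 - 560x^7 + 1365x^6 - 2002x^5 + 1716x^4 - 792x^3 + 165x^2 - 10x

The graph has 10 vertices and degree multiset [2, 2, 2, 2, 2, 2, 2, 2, 1, 1]; D is the diagonal matrix of degrees and L = D - A. L has integer entries, so p(x) = det(xI - L) has integer coefficients. Expanding the determinant yields x^10 - 18x^9 + 136x^8 - 560x^7 + 1365x^6 - 2002x^5 + 1716x^4 - 792x^3 + 165x^2 - 10x. The constant term is 0 because L is singular (the all-ones vector lies in its kernel). The largest eigenvalue, 3.9021, is at most the vertex count 10. There is one zero in the spectrum, matching the 1 component.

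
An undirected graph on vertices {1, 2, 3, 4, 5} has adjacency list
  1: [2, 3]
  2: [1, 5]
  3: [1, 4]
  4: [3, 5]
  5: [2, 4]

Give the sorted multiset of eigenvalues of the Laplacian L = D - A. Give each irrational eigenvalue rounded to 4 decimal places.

Each diagonal entry of L is the vertex degree and each off-diagonal entry is -1 where an edge is present, 0 otherwise; in the order [1, 2, 3, 4, 5] the diagonal is [2, 2, 2, 2, 2]. Diagonalising L (or applying a numerical eigensolver to the 5x5 matrix) gives the spectrum above. There is one zero in the spectrum, matching the 1 component. The eigenvalues sum to 10, which equals trace(L) = 2|E|.

[0, 1.3820, 1.3820, 3.6180, 3.6180]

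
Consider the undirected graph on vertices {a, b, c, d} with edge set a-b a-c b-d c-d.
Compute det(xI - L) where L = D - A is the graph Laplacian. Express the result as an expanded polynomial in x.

x^4 - 8x^3 + 20x^2 - 16x

Each diagonal entry of L is the vertex degree and each off-diagonal entry is -1 where an edge is present, 0 otherwise; in the order [a, b, c, d] the diagonal is [2, 2, 2, 2]. Computing det(xI - L) by cofactor expansion (or equivalently via sum-over-permutations) gives x^4 - 8x^3 + 20x^2 - 16x. The constant term is 0 because L is singular (the all-ones vector lies in its kernel).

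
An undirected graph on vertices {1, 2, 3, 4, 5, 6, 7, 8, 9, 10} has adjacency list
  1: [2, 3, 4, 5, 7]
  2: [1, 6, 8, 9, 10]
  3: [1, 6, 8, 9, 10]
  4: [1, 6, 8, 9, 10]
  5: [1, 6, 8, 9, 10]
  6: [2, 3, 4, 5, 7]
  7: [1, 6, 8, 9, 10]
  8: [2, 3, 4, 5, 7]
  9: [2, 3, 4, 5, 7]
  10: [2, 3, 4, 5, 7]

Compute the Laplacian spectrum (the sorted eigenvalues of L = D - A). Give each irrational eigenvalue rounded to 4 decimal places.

Each diagonal entry of L is the vertex degree and each off-diagonal entry is -1 where an edge is present, 0 otherwise; in the order [1, 2, 3, 4, 5, 6, 7, 8, 9, 10] the diagonal is [5, 5, 5, 5, 5, 5, 5, 5, 5, 5]. Since every row of L sums to 0, the all-ones vector is in the kernel and 0 is an eigenvalue. The single zero eigenvalue shows the graph is connected. The largest eigenvalue, 10, is at most the vertex count 10.

[0, 5, 5, 5, 5, 5, 5, 5, 5, 10]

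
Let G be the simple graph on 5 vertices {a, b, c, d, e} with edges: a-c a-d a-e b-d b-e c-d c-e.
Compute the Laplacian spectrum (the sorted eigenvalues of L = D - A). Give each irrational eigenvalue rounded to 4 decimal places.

Each diagonal entry of L is the vertex degree and each off-diagonal entry is -1 where an edge is present, 0 otherwise; in the order [a, b, c, d, e] the diagonal is [3, 2, 3, 3, 3]. Since every row of L sums to 0, the all-ones vector is in the kernel and 0 is an eigenvalue. The single zero eigenvalue shows the graph is connected. The largest eigenvalue, 5, is at most the vertex count 5.

[0, 2, 3, 4, 5]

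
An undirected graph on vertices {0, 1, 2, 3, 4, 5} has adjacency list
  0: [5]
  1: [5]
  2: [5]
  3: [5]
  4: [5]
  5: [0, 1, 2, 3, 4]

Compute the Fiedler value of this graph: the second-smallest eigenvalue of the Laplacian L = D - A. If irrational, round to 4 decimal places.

With the vertex order [0, 1, 2, 3, 4, 5], the degrees are [1, 1, 1, 1, 1, 5], giving D = diag(1, 1, 1, 1, 1, 5) and L = D - A. Computing the eigenvalues of L and sorting gives [0, 1, 1, 1, 1, 6]. The Fiedler value lambda_2 = 1 is strictly positive, so the graph is connected. By the matrix-tree theorem the graph has (1/6) * product of the nonzero eigenvalues = 1 spanning tree.

1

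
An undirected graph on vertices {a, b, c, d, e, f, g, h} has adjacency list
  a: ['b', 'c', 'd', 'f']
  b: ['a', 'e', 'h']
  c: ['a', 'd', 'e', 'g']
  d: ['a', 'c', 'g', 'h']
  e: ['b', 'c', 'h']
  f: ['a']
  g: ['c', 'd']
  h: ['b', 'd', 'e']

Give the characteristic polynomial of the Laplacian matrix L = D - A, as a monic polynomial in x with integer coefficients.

Each diagonal entry of L is the vertex degree and each off-diagonal entry is -1 where an edge is present, 0 otherwise; in the order [a, b, c, d, e, f, g, h] the diagonal is [4, 3, 4, 4, 3, 1, 2, 3]. L has integer entries, so p(x) = det(xI - L) has integer coefficients. Expanding the determinant yields x^8 - 24x^7 + 236x^6 - 1224x^5 + 3582x^4 - 5834x^3 + 4805x^2 - 1520x. The constant term is 0 because L is singular (the all-ones vector lies in its kernel). The eigenvalues sum to 24, which equals trace(L) = 2|E|. There is one zero in the spectrum, matching the 1 component.

x^8 - 24x^7 + 236x^6 - 1224x^5 + 3582x^4 - 5834x^3 + 4805x^2 - 1520x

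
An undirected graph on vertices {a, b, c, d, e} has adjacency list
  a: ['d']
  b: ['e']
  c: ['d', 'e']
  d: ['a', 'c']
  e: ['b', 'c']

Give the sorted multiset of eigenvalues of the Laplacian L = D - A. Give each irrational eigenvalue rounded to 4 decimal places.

[0, 0.3820, 1.3820, 2.6180, 3.6180]

Reading degrees in the order [a, b, c, d, e] gives [1, 1, 2, 2, 2]; set D = diag(1, 1, 2, 2, 2) and form L = D - A. Diagonalising L (or applying a numerical eigensolver to the 5x5 matrix) gives the spectrum above. The single zero eigenvalue shows the graph is connected. By the matrix-tree theorem the graph has (1/5) * product of the nonzero eigenvalues = 1 spanning tree.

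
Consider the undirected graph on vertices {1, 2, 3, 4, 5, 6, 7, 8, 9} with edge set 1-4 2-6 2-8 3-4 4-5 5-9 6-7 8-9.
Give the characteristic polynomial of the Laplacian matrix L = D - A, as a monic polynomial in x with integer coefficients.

x^9 - 16x^8 + 104x^7 - 354x^6 + 679x^5 - 736x^4 + 427x^3 - 114x^2 + 9x

Each diagonal entry of L is the vertex degree and each off-diagonal entry is -1 where an edge is present, 0 otherwise; in the order [1, 2, 3, 4, 5, 6, 7, 8, 9] the diagonal is [1, 2, 1, 3, 2, 2, 1, 2, 2]. L has integer entries, so p(x) = det(xI - L) has integer coefficients. Expanding the determinant yields x^9 - 16x^8 + 104x^7 - 354x^6 + 679x^5 - 736x^4 + 427x^3 - 114x^2 + 9x. The constant term is 0 because L is singular (the all-ones vector lies in its kernel). The largest eigenvalue, 4.2350, is at most the vertex count 9.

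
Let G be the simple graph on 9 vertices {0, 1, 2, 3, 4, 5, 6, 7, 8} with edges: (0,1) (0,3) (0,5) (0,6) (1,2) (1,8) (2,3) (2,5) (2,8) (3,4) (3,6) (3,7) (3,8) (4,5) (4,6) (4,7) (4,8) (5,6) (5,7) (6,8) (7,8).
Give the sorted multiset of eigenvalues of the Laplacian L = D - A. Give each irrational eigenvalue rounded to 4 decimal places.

[0, 2.3957, 3.4774, 4.2801, 4.7948, 5.3555, 6.3652, 7.4031, 7.9282]

Reading degrees in the order [0, 1, 2, 3, 4, 5, 6, 7, 8] gives [4, 3, 4, 6, 5, 5, 5, 4, 6]; set D = diag(4, 3, 4, 6, 5, 5, 5, 4, 6) and form L = D - A. Diagonalising L (or applying a numerical eigensolver to the 9x9 matrix) gives the spectrum above.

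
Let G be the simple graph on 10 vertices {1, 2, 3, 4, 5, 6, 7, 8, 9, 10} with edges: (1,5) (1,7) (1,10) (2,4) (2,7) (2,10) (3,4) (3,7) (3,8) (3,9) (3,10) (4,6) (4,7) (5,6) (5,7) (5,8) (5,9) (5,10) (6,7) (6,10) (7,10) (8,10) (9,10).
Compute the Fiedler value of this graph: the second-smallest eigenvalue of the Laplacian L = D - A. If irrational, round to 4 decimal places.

2.1398

Reading degrees in the order [1, 2, 3, 4, 5, 6, 7, 8, 9, 10] gives [3, 3, 5, 4, 6, 4, 7, 3, 3, 8]; set D = diag(3, 3, 5, 4, 6, 4, 7, 3, 3, 8) and form L = D - A. Computing the eigenvalues of L and sorting gives [0, 2.1398, 2.6677, 3, 3.4594, 4.4145, 5.9428, 6.9332, 8.3079, 9.1347]. The Fiedler value lambda_2 = 2.1398 is strictly positive, so the graph is connected. By the matrix-tree theorem the graph has (1/10) * product of the nonzero eigenvalues = 81777 spanning trees. The largest eigenvalue, 9.1347, is at most the vertex count 10.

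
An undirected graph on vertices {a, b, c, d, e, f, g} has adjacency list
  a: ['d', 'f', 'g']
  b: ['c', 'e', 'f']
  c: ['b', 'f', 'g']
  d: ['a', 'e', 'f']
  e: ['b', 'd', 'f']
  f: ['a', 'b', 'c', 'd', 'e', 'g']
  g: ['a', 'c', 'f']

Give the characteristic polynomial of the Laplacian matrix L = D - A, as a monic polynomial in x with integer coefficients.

With the vertex order [a, b, c, d, e, f, g], the degrees are [3, 3, 3, 3, 3, 6, 3], giving D = diag(3, 3, 3, 3, 3, 6, 3) and L = D - A. L has integer entries, so p(x) = det(xI - L) has integer coefficients. Expanding the determinant yields x^7 - 24x^6 + 231x^5 - 1140x^4 + 3036x^3 - 4128x^2 + 2240x. Since p(0) = det(-L) = 0, x divides p(x). The largest eigenvalue, 7, is at most the vertex count 7.

x^7 - 24x^6 + 231x^5 - 1140x^4 + 3036x^3 - 4128x^2 + 2240x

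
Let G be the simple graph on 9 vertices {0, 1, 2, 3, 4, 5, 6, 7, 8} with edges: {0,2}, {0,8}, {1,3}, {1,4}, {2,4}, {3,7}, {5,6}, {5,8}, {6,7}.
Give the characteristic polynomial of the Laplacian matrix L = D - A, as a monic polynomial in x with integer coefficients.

x^9 - 18x^8 + 135x^7 - 546x^6 + 1287x^5 - 1782x^4 + 1386x^3 - 540x^2 + 81x

With the vertex order [0, 1, 2, 3, 4, 5, 6, 7, 8], the degrees are [2, 2, 2, 2, 2, 2, 2, 2, 2], giving D = diag(2, 2, 2, 2, 2, 2, 2, 2, 2) and L = D - A. Computing det(xI - L) by cofactor expansion (or equivalently via sum-over-permutations) gives x^9 - 18x^8 + 135x^7 - 546x^6 + 1287x^5 - 1782x^4 + 1386x^3 - 540x^2 + 81x. Since p(0) = det(-L) = 0, x divides p(x). By the matrix-tree theorem the graph has (1/9) * product of the nonzero eigenvalues = 9 spanning trees.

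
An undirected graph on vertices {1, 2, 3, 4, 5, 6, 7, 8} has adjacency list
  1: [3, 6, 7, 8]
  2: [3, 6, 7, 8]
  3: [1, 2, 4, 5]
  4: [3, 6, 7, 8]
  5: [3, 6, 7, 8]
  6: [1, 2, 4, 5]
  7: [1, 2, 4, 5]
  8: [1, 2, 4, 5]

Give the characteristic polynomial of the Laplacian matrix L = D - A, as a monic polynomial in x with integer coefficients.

With the vertex order [1, 2, 3, 4, 5, 6, 7, 8], the degrees are [4, 4, 4, 4, 4, 4, 4, 4], giving D = diag(4, 4, 4, 4, 4, 4, 4, 4) and L = D - A. Computing det(xI - L) by cofactor expansion (or equivalently via sum-over-permutations) gives x^8 - 32x^7 + 432x^6 - 3200x^5 + 14080x^4 - 36864x^3 + 53248x^2 - 32768x. The constant term is 0 because L is singular (the all-ones vector lies in its kernel). The eigenvalues sum to 32, which equals trace(L) = 2|E|.

x^8 - 32x^7 + 432x^6 - 3200x^5 + 14080x^4 - 36864x^3 + 53248x^2 - 32768x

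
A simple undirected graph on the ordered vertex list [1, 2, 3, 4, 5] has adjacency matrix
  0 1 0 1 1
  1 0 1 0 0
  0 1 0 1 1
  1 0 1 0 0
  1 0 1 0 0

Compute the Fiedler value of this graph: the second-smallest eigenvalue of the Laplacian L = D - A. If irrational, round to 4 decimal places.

Reading degrees in the order [1, 2, 3, 4, 5] gives [3, 2, 3, 2, 2]; set D = diag(3, 2, 3, 2, 2) and form L = D - A. The smallest Laplacian eigenvalue is always 0. The next one, lambda_2 = 2, measures how hard the graph is to disconnect: larger values mean better connectivity. There is one zero in the spectrum, matching the 1 component.

2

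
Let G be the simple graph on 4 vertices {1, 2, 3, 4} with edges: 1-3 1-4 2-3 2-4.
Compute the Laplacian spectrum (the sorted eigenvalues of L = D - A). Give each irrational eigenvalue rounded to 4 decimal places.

[0, 2, 2, 4]

Each diagonal entry of L is the vertex degree and each off-diagonal entry is -1 where an edge is present, 0 otherwise; in the order [1, 2, 3, 4] the diagonal is [2, 2, 2, 2]. The multiplicity of 0 as a Laplacian eigenvalue equals the number of connected components. The single zero eigenvalue shows the graph is connected.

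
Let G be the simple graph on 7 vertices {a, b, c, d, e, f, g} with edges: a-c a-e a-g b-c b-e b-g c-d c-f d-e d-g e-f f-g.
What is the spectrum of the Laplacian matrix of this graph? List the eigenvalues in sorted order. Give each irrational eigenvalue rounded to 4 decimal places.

With the vertex order [a, b, c, d, e, f, g], the degrees are [3, 3, 4, 3, 4, 3, 4], giving D = diag(3, 3, 4, 3, 4, 3, 4) and L = D - A. The multiplicity of 0 as a Laplacian eigenvalue equals the number of connected components. The single zero eigenvalue shows the graph is connected. By the matrix-tree theorem the graph has (1/7) * product of the nonzero eigenvalues = 432 spanning trees.

[0, 3, 3, 3, 4, 4, 7]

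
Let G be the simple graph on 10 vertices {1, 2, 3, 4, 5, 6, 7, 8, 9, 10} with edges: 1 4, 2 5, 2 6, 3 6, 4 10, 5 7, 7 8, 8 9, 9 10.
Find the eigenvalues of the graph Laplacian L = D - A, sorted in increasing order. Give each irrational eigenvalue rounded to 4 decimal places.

[0, 0.0979, 0.3820, 0.8244, 1.3820, 2, 2.6180, 3.1756, 3.6180, 3.9021]

Each diagonal entry of L is the vertex degree and each off-diagonal entry is -1 where an edge is present, 0 otherwise; in the order [1, 2, 3, 4, 5, 6, 7, 8, 9, 10] the diagonal is [1, 2, 1, 2, 2, 2, 2, 2, 2, 2]. Since every row of L sums to 0, the all-ones vector is in the kernel and 0 is an eigenvalue. There is one zero in the spectrum, matching the 1 component.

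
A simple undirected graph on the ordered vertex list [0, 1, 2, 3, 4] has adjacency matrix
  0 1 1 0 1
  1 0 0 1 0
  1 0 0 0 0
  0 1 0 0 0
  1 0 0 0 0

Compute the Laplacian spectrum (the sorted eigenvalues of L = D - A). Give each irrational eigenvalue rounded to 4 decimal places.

Each diagonal entry of L is the vertex degree and each off-diagonal entry is -1 where an edge is present, 0 otherwise; in the order [0, 1, 2, 3, 4] the diagonal is [3, 2, 1, 1, 1]. Diagonalising L (or applying a numerical eigensolver to the 5x5 matrix) gives the spectrum above.

[0, 0.5188, 1, 2.3111, 4.1701]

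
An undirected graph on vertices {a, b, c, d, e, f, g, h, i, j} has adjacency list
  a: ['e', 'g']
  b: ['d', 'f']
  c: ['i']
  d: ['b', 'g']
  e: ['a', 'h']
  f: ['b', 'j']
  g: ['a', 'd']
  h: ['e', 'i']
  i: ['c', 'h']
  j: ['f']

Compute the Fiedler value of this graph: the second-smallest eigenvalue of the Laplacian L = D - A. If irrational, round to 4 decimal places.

0.0979

Reading degrees in the order [a, b, c, d, e, f, g, h, i, j] gives [2, 2, 1, 2, 2, 2, 2, 2, 2, 1]; set D = diag(2, 2, 1, 2, 2, 2, 2, 2, 2, 1) and form L = D - A. The smallest Laplacian eigenvalue is always 0. The next one, lambda_2 = 0.0979, measures how hard the graph is to disconnect: larger values mean better connectivity. The eigenvalues sum to 18, which equals trace(L) = 2|E|. The largest eigenvalue, 3.9021, is at most the vertex count 10.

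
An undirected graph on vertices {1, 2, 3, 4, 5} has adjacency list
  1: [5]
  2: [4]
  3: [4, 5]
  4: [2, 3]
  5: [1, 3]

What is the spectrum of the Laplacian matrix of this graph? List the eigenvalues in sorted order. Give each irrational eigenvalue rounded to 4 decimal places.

[0, 0.3820, 1.3820, 2.6180, 3.6180]

Reading degrees in the order [1, 2, 3, 4, 5] gives [1, 1, 2, 2, 2]; set D = diag(1, 1, 2, 2, 2) and form L = D - A. The multiplicity of 0 as a Laplacian eigenvalue equals the number of connected components. The largest eigenvalue, 3.6180, is at most the vertex count 5.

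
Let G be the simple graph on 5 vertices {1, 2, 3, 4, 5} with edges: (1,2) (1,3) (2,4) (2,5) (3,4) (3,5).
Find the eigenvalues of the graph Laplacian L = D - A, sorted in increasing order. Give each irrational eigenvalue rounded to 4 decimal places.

With the vertex order [1, 2, 3, 4, 5], the degrees are [2, 3, 3, 2, 2], giving D = diag(2, 3, 3, 2, 2) and L = D - A. Since every row of L sums to 0, the all-ones vector is in the kernel and 0 is an eigenvalue.

[0, 2, 2, 3, 5]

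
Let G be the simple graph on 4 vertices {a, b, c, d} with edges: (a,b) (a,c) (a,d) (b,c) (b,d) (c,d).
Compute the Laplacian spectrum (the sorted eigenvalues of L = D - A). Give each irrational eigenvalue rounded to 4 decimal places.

[0, 4, 4, 4]

Reading degrees in the order [a, b, c, d] gives [3, 3, 3, 3]; set D = diag(3, 3, 3, 3) and form L = D - A. Diagonalising L (or applying a numerical eigensolver to the 4x4 matrix) gives the spectrum above. The single zero eigenvalue shows the graph is connected. By the matrix-tree theorem the graph has (1/4) * product of the nonzero eigenvalues = 16 spanning trees.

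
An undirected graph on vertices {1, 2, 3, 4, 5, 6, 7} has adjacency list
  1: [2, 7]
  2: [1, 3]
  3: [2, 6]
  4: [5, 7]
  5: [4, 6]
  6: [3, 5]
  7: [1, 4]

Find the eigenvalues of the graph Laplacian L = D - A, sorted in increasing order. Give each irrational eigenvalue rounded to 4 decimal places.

[0, 0.7530, 0.7530, 2.4450, 2.4450, 3.8019, 3.8019]

With the vertex order [1, 2, 3, 4, 5, 6, 7], the degrees are [2, 2, 2, 2, 2, 2, 2], giving D = diag(2, 2, 2, 2, 2, 2, 2) and L = D - A. The multiplicity of 0 as a Laplacian eigenvalue equals the number of connected components. The largest eigenvalue, 3.8019, is at most the vertex count 7. The eigenvalues sum to 14, which equals trace(L) = 2|E|.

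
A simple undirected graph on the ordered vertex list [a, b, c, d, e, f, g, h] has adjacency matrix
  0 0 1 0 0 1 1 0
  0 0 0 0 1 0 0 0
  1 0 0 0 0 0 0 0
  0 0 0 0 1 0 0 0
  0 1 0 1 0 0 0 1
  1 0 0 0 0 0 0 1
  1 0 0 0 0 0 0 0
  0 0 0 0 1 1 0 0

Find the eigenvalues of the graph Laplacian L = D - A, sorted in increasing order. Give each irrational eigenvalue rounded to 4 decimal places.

[0, 0.1864, 1, 1, 1, 2.4707, 4, 4.3429]

Each diagonal entry of L is the vertex degree and each off-diagonal entry is -1 where an edge is present, 0 otherwise; in the order [a, b, c, d, e, f, g, h] the diagonal is [3, 1, 1, 1, 3, 2, 1, 2]. Since every row of L sums to 0, the all-ones vector is in the kernel and 0 is an eigenvalue.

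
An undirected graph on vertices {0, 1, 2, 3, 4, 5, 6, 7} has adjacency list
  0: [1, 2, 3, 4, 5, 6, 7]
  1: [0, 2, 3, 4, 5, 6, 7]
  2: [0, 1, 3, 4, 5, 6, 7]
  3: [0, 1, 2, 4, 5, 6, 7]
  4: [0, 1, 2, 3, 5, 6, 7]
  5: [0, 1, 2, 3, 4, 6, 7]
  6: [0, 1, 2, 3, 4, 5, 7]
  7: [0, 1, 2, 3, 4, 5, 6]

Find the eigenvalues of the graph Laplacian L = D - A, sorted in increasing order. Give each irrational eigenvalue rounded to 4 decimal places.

[0, 8, 8, 8, 8, 8, 8, 8]

Reading degrees in the order [0, 1, 2, 3, 4, 5, 6, 7] gives [7, 7, 7, 7, 7, 7, 7, 7]; set D = diag(7, 7, 7, 7, 7, 7, 7, 7) and form L = D - A. The multiplicity of 0 as a Laplacian eigenvalue equals the number of connected components. By the matrix-tree theorem the graph has (1/8) * product of the nonzero eigenvalues = 262144 spanning trees.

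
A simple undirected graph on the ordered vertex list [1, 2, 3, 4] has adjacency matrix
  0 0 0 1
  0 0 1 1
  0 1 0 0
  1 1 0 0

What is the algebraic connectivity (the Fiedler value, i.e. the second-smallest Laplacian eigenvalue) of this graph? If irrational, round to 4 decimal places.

With the vertex order [1, 2, 3, 4], the degrees are [1, 2, 1, 2], giving D = diag(1, 2, 1, 2) and L = D - A. The sorted Laplacian eigenvalues are [0, 0.5858, 2, 3.4142]; the algebraic connectivity is the second entry, 0.5858. By the matrix-tree theorem the graph has (1/4) * product of the nonzero eigenvalues = 1 spanning tree.

0.5858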